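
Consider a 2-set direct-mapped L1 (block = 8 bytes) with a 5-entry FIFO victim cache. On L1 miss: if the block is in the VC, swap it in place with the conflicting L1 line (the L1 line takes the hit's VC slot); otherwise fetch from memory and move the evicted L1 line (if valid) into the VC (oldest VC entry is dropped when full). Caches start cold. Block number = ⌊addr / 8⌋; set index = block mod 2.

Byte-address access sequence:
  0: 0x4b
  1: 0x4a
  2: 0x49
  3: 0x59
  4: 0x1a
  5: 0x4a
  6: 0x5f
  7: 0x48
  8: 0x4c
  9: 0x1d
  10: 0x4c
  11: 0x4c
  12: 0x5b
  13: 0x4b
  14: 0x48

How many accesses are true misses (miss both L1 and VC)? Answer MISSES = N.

MISSES = 3

#0 0x4b→b9/s1 MISS; vc=[]
#1 0x4a→b9/s1 L1-HIT; vc=[]
#2 0x49→b9/s1 L1-HIT; vc=[]
#3 0x59→b11/s1 MISS; vc=[9]
#4 0x1a→b3/s1 MISS; vc=[9,11]
#5 0x4a→b9/s1 VC-HIT; vc=[3,11]
#6 0x5f→b11/s1 VC-HIT; vc=[3,9]
#7 0x48→b9/s1 VC-HIT; vc=[3,11]
#8 0x4c→b9/s1 L1-HIT; vc=[3,11]
#9 0x1d→b3/s1 VC-HIT; vc=[9,11]
#10 0x4c→b9/s1 VC-HIT; vc=[3,11]
#11 0x4c→b9/s1 L1-HIT; vc=[3,11]
#12 0x5b→b11/s1 VC-HIT; vc=[3,9]
#13 0x4b→b9/s1 VC-HIT; vc=[3,11]
#14 0x48→b9/s1 L1-HIT; vc=[3,11]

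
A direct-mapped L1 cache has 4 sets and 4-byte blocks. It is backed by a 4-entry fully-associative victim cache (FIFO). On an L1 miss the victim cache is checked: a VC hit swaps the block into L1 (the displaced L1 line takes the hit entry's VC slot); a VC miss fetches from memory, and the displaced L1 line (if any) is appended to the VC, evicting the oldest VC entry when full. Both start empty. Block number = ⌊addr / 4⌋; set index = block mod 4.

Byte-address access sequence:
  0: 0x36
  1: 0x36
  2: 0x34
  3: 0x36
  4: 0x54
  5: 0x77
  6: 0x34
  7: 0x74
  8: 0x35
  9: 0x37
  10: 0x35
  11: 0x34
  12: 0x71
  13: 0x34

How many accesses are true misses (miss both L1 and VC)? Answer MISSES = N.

MISSES = 4

#0 0x36→b13/s1 MISS; vc=[]
#1 0x36→b13/s1 L1-HIT; vc=[]
#2 0x34→b13/s1 L1-HIT; vc=[]
#3 0x36→b13/s1 L1-HIT; vc=[]
#4 0x54→b21/s1 MISS; vc=[13]
#5 0x77→b29/s1 MISS; vc=[13,21]
#6 0x34→b13/s1 VC-HIT; vc=[29,21]
#7 0x74→b29/s1 VC-HIT; vc=[13,21]
#8 0x35→b13/s1 VC-HIT; vc=[29,21]
#9 0x37→b13/s1 L1-HIT; vc=[29,21]
#10 0x35→b13/s1 L1-HIT; vc=[29,21]
#11 0x34→b13/s1 L1-HIT; vc=[29,21]
#12 0x71→b28/s0 MISS; vc=[29,21]
#13 0x34→b13/s1 L1-HIT; vc=[29,21]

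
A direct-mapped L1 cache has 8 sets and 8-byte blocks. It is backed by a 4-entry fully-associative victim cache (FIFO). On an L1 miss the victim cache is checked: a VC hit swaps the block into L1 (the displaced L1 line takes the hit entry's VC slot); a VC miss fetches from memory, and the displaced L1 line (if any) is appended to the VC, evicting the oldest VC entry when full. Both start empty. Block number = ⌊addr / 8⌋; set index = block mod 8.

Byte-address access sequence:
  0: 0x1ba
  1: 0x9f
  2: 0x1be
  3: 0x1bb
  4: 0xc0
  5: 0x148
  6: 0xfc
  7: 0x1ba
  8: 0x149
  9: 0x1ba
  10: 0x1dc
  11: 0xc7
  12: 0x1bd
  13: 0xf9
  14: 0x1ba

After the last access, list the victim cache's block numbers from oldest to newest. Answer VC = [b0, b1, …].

VC = [31, 19]

  [0] addr=0x1ba blk=55 s=7: MISS | VC []
  [1] addr=0x9f blk=19 s=3: MISS | VC []
  [2] addr=0x1be blk=55 s=7: L1-HIT | VC []
  [3] addr=0x1bb blk=55 s=7: L1-HIT | VC []
  [4] addr=0xc0 blk=24 s=0: MISS | VC []
  [5] addr=0x148 blk=41 s=1: MISS | VC []
  [6] addr=0xfc blk=31 s=7: MISS | VC [55]
  [7] addr=0x1ba blk=55 s=7: VC-HIT | VC [31]
  [8] addr=0x149 blk=41 s=1: L1-HIT | VC [31]
  [9] addr=0x1ba blk=55 s=7: L1-HIT | VC [31]
  [10] addr=0x1dc blk=59 s=3: MISS | VC [31, 19]
  [11] addr=0xc7 blk=24 s=0: L1-HIT | VC [31, 19]
  [12] addr=0x1bd blk=55 s=7: L1-HIT | VC [31, 19]
  [13] addr=0xf9 blk=31 s=7: VC-HIT | VC [55, 19]
  [14] addr=0x1ba blk=55 s=7: VC-HIT | VC [31, 19]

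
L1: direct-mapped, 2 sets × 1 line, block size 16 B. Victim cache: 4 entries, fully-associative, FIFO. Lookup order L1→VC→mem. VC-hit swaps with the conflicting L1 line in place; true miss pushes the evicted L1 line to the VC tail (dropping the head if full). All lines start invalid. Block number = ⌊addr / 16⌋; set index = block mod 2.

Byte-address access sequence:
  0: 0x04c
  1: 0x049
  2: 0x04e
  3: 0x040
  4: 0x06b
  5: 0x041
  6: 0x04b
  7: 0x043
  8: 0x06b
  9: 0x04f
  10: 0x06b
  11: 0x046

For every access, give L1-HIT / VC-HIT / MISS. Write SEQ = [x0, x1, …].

  [0] addr=0x4c blk=4 s=0: MISS | VC []
  [1] addr=0x49 blk=4 s=0: L1-HIT | VC []
  [2] addr=0x4e blk=4 s=0: L1-HIT | VC []
  [3] addr=0x40 blk=4 s=0: L1-HIT | VC []
  [4] addr=0x6b blk=6 s=0: MISS | VC [4]
  [5] addr=0x41 blk=4 s=0: VC-HIT | VC [6]
  [6] addr=0x4b blk=4 s=0: L1-HIT | VC [6]
  [7] addr=0x43 blk=4 s=0: L1-HIT | VC [6]
  [8] addr=0x6b blk=6 s=0: VC-HIT | VC [4]
  [9] addr=0x4f blk=4 s=0: VC-HIT | VC [6]
  [10] addr=0x6b blk=6 s=0: VC-HIT | VC [4]
  [11] addr=0x46 blk=4 s=0: VC-HIT | VC [6]

SEQ = [MISS, L1-HIT, L1-HIT, L1-HIT, MISS, VC-HIT, L1-HIT, L1-HIT, VC-HIT, VC-HIT, VC-HIT, VC-HIT]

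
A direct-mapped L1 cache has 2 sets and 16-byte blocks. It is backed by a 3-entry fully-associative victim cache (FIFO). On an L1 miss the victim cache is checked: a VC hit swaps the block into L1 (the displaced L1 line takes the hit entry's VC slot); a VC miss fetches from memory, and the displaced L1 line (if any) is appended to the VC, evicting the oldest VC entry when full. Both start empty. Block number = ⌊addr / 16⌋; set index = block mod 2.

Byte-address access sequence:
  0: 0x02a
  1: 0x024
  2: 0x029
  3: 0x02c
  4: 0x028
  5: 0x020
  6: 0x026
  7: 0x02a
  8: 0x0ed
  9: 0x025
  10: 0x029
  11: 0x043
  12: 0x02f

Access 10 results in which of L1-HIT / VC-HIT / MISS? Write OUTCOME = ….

0: 0x2a (blk 2, set 0) → MISS  vc=[]
1: 0x24 (blk 2, set 0) → L1-HIT  vc=[]
2: 0x29 (blk 2, set 0) → L1-HIT  vc=[]
3: 0x2c (blk 2, set 0) → L1-HIT  vc=[]
4: 0x28 (blk 2, set 0) → L1-HIT  vc=[]
5: 0x20 (blk 2, set 0) → L1-HIT  vc=[]
6: 0x26 (blk 2, set 0) → L1-HIT  vc=[]
7: 0x2a (blk 2, set 0) → L1-HIT  vc=[]
8: 0xed (blk 14, set 0) → MISS  vc=[2]
9: 0x25 (blk 2, set 0) → VC-HIT  vc=[14]
10: 0x29 (blk 2, set 0) → L1-HIT  vc=[14]
11: 0x43 (blk 4, set 0) → MISS  vc=[14, 2]
12: 0x2f (blk 2, set 0) → VC-HIT  vc=[14, 4]

OUTCOME = L1-HIT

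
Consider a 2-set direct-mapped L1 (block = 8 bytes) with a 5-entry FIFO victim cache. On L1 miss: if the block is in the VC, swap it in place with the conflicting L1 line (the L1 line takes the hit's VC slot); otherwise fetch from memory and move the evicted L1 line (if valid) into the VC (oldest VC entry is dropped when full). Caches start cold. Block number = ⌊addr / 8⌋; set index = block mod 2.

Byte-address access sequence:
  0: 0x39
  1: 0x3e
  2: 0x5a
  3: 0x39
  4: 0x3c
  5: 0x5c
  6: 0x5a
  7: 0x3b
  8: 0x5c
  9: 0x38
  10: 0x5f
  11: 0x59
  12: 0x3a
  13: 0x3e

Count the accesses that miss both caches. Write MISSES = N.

#0 0x39→b7/s1 MISS; vc=[]
#1 0x3e→b7/s1 L1-HIT; vc=[]
#2 0x5a→b11/s1 MISS; vc=[7]
#3 0x39→b7/s1 VC-HIT; vc=[11]
#4 0x3c→b7/s1 L1-HIT; vc=[11]
#5 0x5c→b11/s1 VC-HIT; vc=[7]
#6 0x5a→b11/s1 L1-HIT; vc=[7]
#7 0x3b→b7/s1 VC-HIT; vc=[11]
#8 0x5c→b11/s1 VC-HIT; vc=[7]
#9 0x38→b7/s1 VC-HIT; vc=[11]
#10 0x5f→b11/s1 VC-HIT; vc=[7]
#11 0x59→b11/s1 L1-HIT; vc=[7]
#12 0x3a→b7/s1 VC-HIT; vc=[11]
#13 0x3e→b7/s1 L1-HIT; vc=[11]

MISSES = 2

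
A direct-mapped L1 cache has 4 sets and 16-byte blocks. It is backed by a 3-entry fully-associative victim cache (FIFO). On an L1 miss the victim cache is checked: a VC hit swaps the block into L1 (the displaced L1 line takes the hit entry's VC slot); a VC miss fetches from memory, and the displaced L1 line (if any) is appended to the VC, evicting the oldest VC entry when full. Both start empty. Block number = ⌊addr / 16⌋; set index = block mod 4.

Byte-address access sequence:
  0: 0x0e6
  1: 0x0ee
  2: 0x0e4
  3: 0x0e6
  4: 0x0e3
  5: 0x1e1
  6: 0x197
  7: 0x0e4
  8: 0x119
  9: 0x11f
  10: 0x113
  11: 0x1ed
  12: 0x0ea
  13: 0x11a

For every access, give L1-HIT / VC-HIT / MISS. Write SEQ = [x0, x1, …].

SEQ = [MISS, L1-HIT, L1-HIT, L1-HIT, L1-HIT, MISS, MISS, VC-HIT, MISS, L1-HIT, L1-HIT, VC-HIT, VC-HIT, L1-HIT]

0: 0xe6 (blk 14, set 2) → MISS  vc=[]
1: 0xee (blk 14, set 2) → L1-HIT  vc=[]
2: 0xe4 (blk 14, set 2) → L1-HIT  vc=[]
3: 0xe6 (blk 14, set 2) → L1-HIT  vc=[]
4: 0xe3 (blk 14, set 2) → L1-HIT  vc=[]
5: 0x1e1 (blk 30, set 2) → MISS  vc=[14]
6: 0x197 (blk 25, set 1) → MISS  vc=[14]
7: 0xe4 (blk 14, set 2) → VC-HIT  vc=[30]
8: 0x119 (blk 17, set 1) → MISS  vc=[30, 25]
9: 0x11f (blk 17, set 1) → L1-HIT  vc=[30, 25]
10: 0x113 (blk 17, set 1) → L1-HIT  vc=[30, 25]
11: 0x1ed (blk 30, set 2) → VC-HIT  vc=[14, 25]
12: 0xea (blk 14, set 2) → VC-HIT  vc=[30, 25]
13: 0x11a (blk 17, set 1) → L1-HIT  vc=[30, 25]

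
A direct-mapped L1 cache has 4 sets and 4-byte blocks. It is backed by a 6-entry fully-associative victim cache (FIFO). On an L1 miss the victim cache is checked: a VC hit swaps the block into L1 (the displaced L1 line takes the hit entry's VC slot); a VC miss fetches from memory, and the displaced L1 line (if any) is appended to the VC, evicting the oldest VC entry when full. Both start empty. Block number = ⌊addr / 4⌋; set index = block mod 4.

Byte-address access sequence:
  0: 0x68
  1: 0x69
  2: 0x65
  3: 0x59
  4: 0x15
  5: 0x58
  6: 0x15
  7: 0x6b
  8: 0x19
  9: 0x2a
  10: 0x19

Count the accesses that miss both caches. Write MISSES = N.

#0 0x68→b26/s2 MISS; vc=[]
#1 0x69→b26/s2 L1-HIT; vc=[]
#2 0x65→b25/s1 MISS; vc=[]
#3 0x59→b22/s2 MISS; vc=[26]
#4 0x15→b5/s1 MISS; vc=[26,25]
#5 0x58→b22/s2 L1-HIT; vc=[26,25]
#6 0x15→b5/s1 L1-HIT; vc=[26,25]
#7 0x6b→b26/s2 VC-HIT; vc=[22,25]
#8 0x19→b6/s2 MISS; vc=[22,25,26]
#9 0x2a→b10/s2 MISS; vc=[22,25,26,6]
#10 0x19→b6/s2 VC-HIT; vc=[22,25,26,10]

MISSES = 6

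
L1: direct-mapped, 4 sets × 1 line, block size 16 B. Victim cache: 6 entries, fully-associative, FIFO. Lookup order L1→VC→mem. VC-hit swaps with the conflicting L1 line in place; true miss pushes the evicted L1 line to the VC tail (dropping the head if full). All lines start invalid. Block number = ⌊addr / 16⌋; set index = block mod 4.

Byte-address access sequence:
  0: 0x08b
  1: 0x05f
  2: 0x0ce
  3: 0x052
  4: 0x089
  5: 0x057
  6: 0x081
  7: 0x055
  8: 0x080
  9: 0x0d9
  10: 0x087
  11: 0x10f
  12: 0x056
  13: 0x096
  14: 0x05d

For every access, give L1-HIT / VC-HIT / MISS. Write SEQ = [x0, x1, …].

SEQ = [MISS, MISS, MISS, L1-HIT, VC-HIT, L1-HIT, L1-HIT, L1-HIT, L1-HIT, MISS, L1-HIT, MISS, VC-HIT, MISS, VC-HIT]

  [0] addr=0x8b blk=8 s=0: MISS | VC []
  [1] addr=0x5f blk=5 s=1: MISS | VC []
  [2] addr=0xce blk=12 s=0: MISS | VC [8]
  [3] addr=0x52 blk=5 s=1: L1-HIT | VC [8]
  [4] addr=0x89 blk=8 s=0: VC-HIT | VC [12]
  [5] addr=0x57 blk=5 s=1: L1-HIT | VC [12]
  [6] addr=0x81 blk=8 s=0: L1-HIT | VC [12]
  [7] addr=0x55 blk=5 s=1: L1-HIT | VC [12]
  [8] addr=0x80 blk=8 s=0: L1-HIT | VC [12]
  [9] addr=0xd9 blk=13 s=1: MISS | VC [12, 5]
  [10] addr=0x87 blk=8 s=0: L1-HIT | VC [12, 5]
  [11] addr=0x10f blk=16 s=0: MISS | VC [12, 5, 8]
  [12] addr=0x56 blk=5 s=1: VC-HIT | VC [12, 13, 8]
  [13] addr=0x96 blk=9 s=1: MISS | VC [12, 13, 8, 5]
  [14] addr=0x5d blk=5 s=1: VC-HIT | VC [12, 13, 8, 9]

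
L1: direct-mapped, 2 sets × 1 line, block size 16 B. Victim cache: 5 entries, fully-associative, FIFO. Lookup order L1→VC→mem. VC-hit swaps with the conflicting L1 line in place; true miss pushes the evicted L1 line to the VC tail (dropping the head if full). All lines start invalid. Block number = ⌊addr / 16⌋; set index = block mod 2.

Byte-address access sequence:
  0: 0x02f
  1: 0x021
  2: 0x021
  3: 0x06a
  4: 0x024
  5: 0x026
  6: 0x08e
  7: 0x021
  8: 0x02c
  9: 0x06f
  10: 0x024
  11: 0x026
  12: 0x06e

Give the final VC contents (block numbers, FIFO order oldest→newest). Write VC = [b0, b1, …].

VC = [2, 8]

  [0] addr=0x2f blk=2 s=0: MISS | VC []
  [1] addr=0x21 blk=2 s=0: L1-HIT | VC []
  [2] addr=0x21 blk=2 s=0: L1-HIT | VC []
  [3] addr=0x6a blk=6 s=0: MISS | VC [2]
  [4] addr=0x24 blk=2 s=0: VC-HIT | VC [6]
  [5] addr=0x26 blk=2 s=0: L1-HIT | VC [6]
  [6] addr=0x8e blk=8 s=0: MISS | VC [6, 2]
  [7] addr=0x21 blk=2 s=0: VC-HIT | VC [6, 8]
  [8] addr=0x2c blk=2 s=0: L1-HIT | VC [6, 8]
  [9] addr=0x6f blk=6 s=0: VC-HIT | VC [2, 8]
  [10] addr=0x24 blk=2 s=0: VC-HIT | VC [6, 8]
  [11] addr=0x26 blk=2 s=0: L1-HIT | VC [6, 8]
  [12] addr=0x6e blk=6 s=0: VC-HIT | VC [2, 8]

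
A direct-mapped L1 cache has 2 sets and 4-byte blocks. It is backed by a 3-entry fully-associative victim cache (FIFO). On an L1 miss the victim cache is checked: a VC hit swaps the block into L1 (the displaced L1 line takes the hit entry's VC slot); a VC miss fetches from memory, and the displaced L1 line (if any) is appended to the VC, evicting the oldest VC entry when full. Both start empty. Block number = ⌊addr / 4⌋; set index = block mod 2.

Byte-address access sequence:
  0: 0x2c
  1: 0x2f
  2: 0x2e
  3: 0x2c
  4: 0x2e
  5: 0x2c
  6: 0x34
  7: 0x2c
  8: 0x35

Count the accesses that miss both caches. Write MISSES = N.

MISSES = 2

#0 0x2c→b11/s1 MISS; vc=[]
#1 0x2f→b11/s1 L1-HIT; vc=[]
#2 0x2e→b11/s1 L1-HIT; vc=[]
#3 0x2c→b11/s1 L1-HIT; vc=[]
#4 0x2e→b11/s1 L1-HIT; vc=[]
#5 0x2c→b11/s1 L1-HIT; vc=[]
#6 0x34→b13/s1 MISS; vc=[11]
#7 0x2c→b11/s1 VC-HIT; vc=[13]
#8 0x35→b13/s1 VC-HIT; vc=[11]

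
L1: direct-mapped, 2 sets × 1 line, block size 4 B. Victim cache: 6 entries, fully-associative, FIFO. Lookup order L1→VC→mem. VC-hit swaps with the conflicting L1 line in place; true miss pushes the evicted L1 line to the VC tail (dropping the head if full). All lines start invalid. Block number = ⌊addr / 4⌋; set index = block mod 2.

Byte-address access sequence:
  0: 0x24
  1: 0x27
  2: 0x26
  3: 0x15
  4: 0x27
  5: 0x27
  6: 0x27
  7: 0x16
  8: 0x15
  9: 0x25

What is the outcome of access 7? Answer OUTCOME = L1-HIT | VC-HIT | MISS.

0: 0x24 (blk 9, set 1) → MISS  vc=[]
1: 0x27 (blk 9, set 1) → L1-HIT  vc=[]
2: 0x26 (blk 9, set 1) → L1-HIT  vc=[]
3: 0x15 (blk 5, set 1) → MISS  vc=[9]
4: 0x27 (blk 9, set 1) → VC-HIT  vc=[5]
5: 0x27 (blk 9, set 1) → L1-HIT  vc=[5]
6: 0x27 (blk 9, set 1) → L1-HIT  vc=[5]
7: 0x16 (blk 5, set 1) → VC-HIT  vc=[9]
8: 0x15 (blk 5, set 1) → L1-HIT  vc=[9]
9: 0x25 (blk 9, set 1) → VC-HIT  vc=[5]

OUTCOME = VC-HIT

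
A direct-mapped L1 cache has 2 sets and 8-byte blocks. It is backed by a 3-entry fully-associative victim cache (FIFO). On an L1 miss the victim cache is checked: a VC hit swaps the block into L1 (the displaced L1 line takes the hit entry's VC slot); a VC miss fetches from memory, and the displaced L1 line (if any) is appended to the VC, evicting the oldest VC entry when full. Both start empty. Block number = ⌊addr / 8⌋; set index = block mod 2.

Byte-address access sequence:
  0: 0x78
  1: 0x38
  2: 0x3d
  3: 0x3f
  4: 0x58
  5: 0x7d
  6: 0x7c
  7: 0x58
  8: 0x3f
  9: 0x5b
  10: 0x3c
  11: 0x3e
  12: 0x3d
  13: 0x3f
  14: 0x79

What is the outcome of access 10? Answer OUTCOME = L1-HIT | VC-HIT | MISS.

OUTCOME = VC-HIT

0: 0x78 (blk 15, set 1) → MISS  vc=[]
1: 0x38 (blk 7, set 1) → MISS  vc=[15]
2: 0x3d (blk 7, set 1) → L1-HIT  vc=[15]
3: 0x3f (blk 7, set 1) → L1-HIT  vc=[15]
4: 0x58 (blk 11, set 1) → MISS  vc=[15, 7]
5: 0x7d (blk 15, set 1) → VC-HIT  vc=[11, 7]
6: 0x7c (blk 15, set 1) → L1-HIT  vc=[11, 7]
7: 0x58 (blk 11, set 1) → VC-HIT  vc=[15, 7]
8: 0x3f (blk 7, set 1) → VC-HIT  vc=[15, 11]
9: 0x5b (blk 11, set 1) → VC-HIT  vc=[15, 7]
10: 0x3c (blk 7, set 1) → VC-HIT  vc=[15, 11]
11: 0x3e (blk 7, set 1) → L1-HIT  vc=[15, 11]
12: 0x3d (blk 7, set 1) → L1-HIT  vc=[15, 11]
13: 0x3f (blk 7, set 1) → L1-HIT  vc=[15, 11]
14: 0x79 (blk 15, set 1) → VC-HIT  vc=[7, 11]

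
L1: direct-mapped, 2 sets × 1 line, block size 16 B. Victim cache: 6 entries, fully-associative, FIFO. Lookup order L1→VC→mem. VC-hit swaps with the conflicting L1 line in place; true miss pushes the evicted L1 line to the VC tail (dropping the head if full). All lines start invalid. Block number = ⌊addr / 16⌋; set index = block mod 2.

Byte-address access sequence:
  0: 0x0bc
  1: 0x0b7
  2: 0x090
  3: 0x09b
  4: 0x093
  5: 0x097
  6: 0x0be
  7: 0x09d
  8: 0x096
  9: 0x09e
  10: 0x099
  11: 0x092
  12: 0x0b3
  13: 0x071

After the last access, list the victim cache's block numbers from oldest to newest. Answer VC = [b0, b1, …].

VC = [9, 11]

#0 0xbc→b11/s1 MISS; vc=[]
#1 0xb7→b11/s1 L1-HIT; vc=[]
#2 0x90→b9/s1 MISS; vc=[11]
#3 0x9b→b9/s1 L1-HIT; vc=[11]
#4 0x93→b9/s1 L1-HIT; vc=[11]
#5 0x97→b9/s1 L1-HIT; vc=[11]
#6 0xbe→b11/s1 VC-HIT; vc=[9]
#7 0x9d→b9/s1 VC-HIT; vc=[11]
#8 0x96→b9/s1 L1-HIT; vc=[11]
#9 0x9e→b9/s1 L1-HIT; vc=[11]
#10 0x99→b9/s1 L1-HIT; vc=[11]
#11 0x92→b9/s1 L1-HIT; vc=[11]
#12 0xb3→b11/s1 VC-HIT; vc=[9]
#13 0x71→b7/s1 MISS; vc=[9,11]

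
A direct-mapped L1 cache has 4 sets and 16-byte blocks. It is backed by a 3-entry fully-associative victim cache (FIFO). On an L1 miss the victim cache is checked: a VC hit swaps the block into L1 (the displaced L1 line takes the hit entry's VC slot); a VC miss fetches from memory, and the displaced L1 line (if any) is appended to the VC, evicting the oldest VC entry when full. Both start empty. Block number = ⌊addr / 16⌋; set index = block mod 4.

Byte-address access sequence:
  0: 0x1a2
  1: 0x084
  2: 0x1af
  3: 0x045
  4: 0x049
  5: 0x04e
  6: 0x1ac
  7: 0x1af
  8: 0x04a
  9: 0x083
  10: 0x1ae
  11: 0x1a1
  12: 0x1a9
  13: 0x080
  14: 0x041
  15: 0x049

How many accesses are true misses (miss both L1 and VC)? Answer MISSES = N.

#0 0x1a2→b26/s2 MISS; vc=[]
#1 0x84→b8/s0 MISS; vc=[]
#2 0x1af→b26/s2 L1-HIT; vc=[]
#3 0x45→b4/s0 MISS; vc=[8]
#4 0x49→b4/s0 L1-HIT; vc=[8]
#5 0x4e→b4/s0 L1-HIT; vc=[8]
#6 0x1ac→b26/s2 L1-HIT; vc=[8]
#7 0x1af→b26/s2 L1-HIT; vc=[8]
#8 0x4a→b4/s0 L1-HIT; vc=[8]
#9 0x83→b8/s0 VC-HIT; vc=[4]
#10 0x1ae→b26/s2 L1-HIT; vc=[4]
#11 0x1a1→b26/s2 L1-HIT; vc=[4]
#12 0x1a9→b26/s2 L1-HIT; vc=[4]
#13 0x80→b8/s0 L1-HIT; vc=[4]
#14 0x41→b4/s0 VC-HIT; vc=[8]
#15 0x49→b4/s0 L1-HIT; vc=[8]

MISSES = 3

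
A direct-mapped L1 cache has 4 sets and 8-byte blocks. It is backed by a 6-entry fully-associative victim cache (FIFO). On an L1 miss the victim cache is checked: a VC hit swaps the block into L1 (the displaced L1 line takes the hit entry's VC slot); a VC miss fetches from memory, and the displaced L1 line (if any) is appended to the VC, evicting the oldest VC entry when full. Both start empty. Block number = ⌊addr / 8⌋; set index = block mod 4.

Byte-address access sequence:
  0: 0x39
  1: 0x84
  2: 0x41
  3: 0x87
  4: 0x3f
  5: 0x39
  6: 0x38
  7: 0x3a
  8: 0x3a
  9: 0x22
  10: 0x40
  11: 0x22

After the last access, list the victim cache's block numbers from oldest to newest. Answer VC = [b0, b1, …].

#0 0x39→b7/s3 MISS; vc=[]
#1 0x84→b16/s0 MISS; vc=[]
#2 0x41→b8/s0 MISS; vc=[16]
#3 0x87→b16/s0 VC-HIT; vc=[8]
#4 0x3f→b7/s3 L1-HIT; vc=[8]
#5 0x39→b7/s3 L1-HIT; vc=[8]
#6 0x38→b7/s3 L1-HIT; vc=[8]
#7 0x3a→b7/s3 L1-HIT; vc=[8]
#8 0x3a→b7/s3 L1-HIT; vc=[8]
#9 0x22→b4/s0 MISS; vc=[8,16]
#10 0x40→b8/s0 VC-HIT; vc=[4,16]
#11 0x22→b4/s0 VC-HIT; vc=[8,16]

VC = [8, 16]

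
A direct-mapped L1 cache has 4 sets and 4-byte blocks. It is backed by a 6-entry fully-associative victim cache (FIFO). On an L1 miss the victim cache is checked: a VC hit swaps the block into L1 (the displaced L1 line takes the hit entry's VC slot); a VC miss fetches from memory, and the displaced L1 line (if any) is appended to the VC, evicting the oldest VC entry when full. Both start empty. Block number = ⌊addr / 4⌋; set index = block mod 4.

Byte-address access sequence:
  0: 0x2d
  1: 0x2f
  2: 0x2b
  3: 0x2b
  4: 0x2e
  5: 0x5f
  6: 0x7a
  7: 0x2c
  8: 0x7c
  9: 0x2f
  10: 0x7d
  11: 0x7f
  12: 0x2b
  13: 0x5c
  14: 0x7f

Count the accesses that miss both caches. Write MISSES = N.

  [0] addr=0x2d blk=11 s=3: MISS | VC []
  [1] addr=0x2f blk=11 s=3: L1-HIT | VC []
  [2] addr=0x2b blk=10 s=2: MISS | VC []
  [3] addr=0x2b blk=10 s=2: L1-HIT | VC []
  [4] addr=0x2e blk=11 s=3: L1-HIT | VC []
  [5] addr=0x5f blk=23 s=3: MISS | VC [11]
  [6] addr=0x7a blk=30 s=2: MISS | VC [11, 10]
  [7] addr=0x2c blk=11 s=3: VC-HIT | VC [23, 10]
  [8] addr=0x7c blk=31 s=3: MISS | VC [23, 10, 11]
  [9] addr=0x2f blk=11 s=3: VC-HIT | VC [23, 10, 31]
  [10] addr=0x7d blk=31 s=3: VC-HIT | VC [23, 10, 11]
  [11] addr=0x7f blk=31 s=3: L1-HIT | VC [23, 10, 11]
  [12] addr=0x2b blk=10 s=2: VC-HIT | VC [23, 30, 11]
  [13] addr=0x5c blk=23 s=3: VC-HIT | VC [31, 30, 11]
  [14] addr=0x7f blk=31 s=3: VC-HIT | VC [23, 30, 11]

MISSES = 5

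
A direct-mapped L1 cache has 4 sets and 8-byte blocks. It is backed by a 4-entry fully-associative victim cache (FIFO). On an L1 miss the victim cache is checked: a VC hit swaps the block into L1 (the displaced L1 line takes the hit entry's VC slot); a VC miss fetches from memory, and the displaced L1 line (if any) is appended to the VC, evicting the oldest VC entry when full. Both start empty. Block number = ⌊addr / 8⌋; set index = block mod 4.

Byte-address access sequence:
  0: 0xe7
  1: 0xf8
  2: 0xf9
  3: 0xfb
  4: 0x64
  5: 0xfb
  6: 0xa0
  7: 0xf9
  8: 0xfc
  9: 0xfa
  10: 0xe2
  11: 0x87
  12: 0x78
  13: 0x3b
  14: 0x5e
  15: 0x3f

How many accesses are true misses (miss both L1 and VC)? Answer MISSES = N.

MISSES = 8

#0 0xe7→b28/s0 MISS; vc=[]
#1 0xf8→b31/s3 MISS; vc=[]
#2 0xf9→b31/s3 L1-HIT; vc=[]
#3 0xfb→b31/s3 L1-HIT; vc=[]
#4 0x64→b12/s0 MISS; vc=[28]
#5 0xfb→b31/s3 L1-HIT; vc=[28]
#6 0xa0→b20/s0 MISS; vc=[28,12]
#7 0xf9→b31/s3 L1-HIT; vc=[28,12]
#8 0xfc→b31/s3 L1-HIT; vc=[28,12]
#9 0xfa→b31/s3 L1-HIT; vc=[28,12]
#10 0xe2→b28/s0 VC-HIT; vc=[20,12]
#11 0x87→b16/s0 MISS; vc=[20,12,28]
#12 0x78→b15/s3 MISS; vc=[20,12,28,31]
#13 0x3b→b7/s3 MISS; vc=[12,28,31,15]
#14 0x5e→b11/s3 MISS; vc=[28,31,15,7]
#15 0x3f→b7/s3 VC-HIT; vc=[28,31,15,11]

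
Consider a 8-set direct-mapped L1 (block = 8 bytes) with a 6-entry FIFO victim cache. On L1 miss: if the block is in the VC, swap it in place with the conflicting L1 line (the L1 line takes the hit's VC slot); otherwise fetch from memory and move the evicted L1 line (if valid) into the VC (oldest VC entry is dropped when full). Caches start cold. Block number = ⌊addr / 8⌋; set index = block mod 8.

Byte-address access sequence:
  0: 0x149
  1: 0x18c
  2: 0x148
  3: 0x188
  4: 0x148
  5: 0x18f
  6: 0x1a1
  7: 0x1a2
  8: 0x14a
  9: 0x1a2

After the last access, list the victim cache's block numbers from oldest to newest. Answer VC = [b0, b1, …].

  [0] addr=0x149 blk=41 s=1: MISS | VC []
  [1] addr=0x18c blk=49 s=1: MISS | VC [41]
  [2] addr=0x148 blk=41 s=1: VC-HIT | VC [49]
  [3] addr=0x188 blk=49 s=1: VC-HIT | VC [41]
  [4] addr=0x148 blk=41 s=1: VC-HIT | VC [49]
  [5] addr=0x18f blk=49 s=1: VC-HIT | VC [41]
  [6] addr=0x1a1 blk=52 s=4: MISS | VC [41]
  [7] addr=0x1a2 blk=52 s=4: L1-HIT | VC [41]
  [8] addr=0x14a blk=41 s=1: VC-HIT | VC [49]
  [9] addr=0x1a2 blk=52 s=4: L1-HIT | VC [49]

VC = [49]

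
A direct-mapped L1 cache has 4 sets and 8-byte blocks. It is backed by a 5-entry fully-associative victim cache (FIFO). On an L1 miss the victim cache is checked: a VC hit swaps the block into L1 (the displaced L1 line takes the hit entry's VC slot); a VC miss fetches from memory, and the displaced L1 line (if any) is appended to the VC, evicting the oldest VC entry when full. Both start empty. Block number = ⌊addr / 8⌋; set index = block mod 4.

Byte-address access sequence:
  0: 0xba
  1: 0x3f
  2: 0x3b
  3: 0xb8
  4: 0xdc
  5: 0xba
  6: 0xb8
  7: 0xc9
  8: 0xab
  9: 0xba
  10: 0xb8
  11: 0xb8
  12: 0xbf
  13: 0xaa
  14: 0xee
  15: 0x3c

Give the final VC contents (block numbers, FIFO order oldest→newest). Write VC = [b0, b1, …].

VC = [23, 27, 25, 21]

0: 0xba (blk 23, set 3) → MISS  vc=[]
1: 0x3f (blk 7, set 3) → MISS  vc=[23]
2: 0x3b (blk 7, set 3) → L1-HIT  vc=[23]
3: 0xb8 (blk 23, set 3) → VC-HIT  vc=[7]
4: 0xdc (blk 27, set 3) → MISS  vc=[7, 23]
5: 0xba (blk 23, set 3) → VC-HIT  vc=[7, 27]
6: 0xb8 (blk 23, set 3) → L1-HIT  vc=[7, 27]
7: 0xc9 (blk 25, set 1) → MISS  vc=[7, 27]
8: 0xab (blk 21, set 1) → MISS  vc=[7, 27, 25]
9: 0xba (blk 23, set 3) → L1-HIT  vc=[7, 27, 25]
10: 0xb8 (blk 23, set 3) → L1-HIT  vc=[7, 27, 25]
11: 0xb8 (blk 23, set 3) → L1-HIT  vc=[7, 27, 25]
12: 0xbf (blk 23, set 3) → L1-HIT  vc=[7, 27, 25]
13: 0xaa (blk 21, set 1) → L1-HIT  vc=[7, 27, 25]
14: 0xee (blk 29, set 1) → MISS  vc=[7, 27, 25, 21]
15: 0x3c (blk 7, set 3) → VC-HIT  vc=[23, 27, 25, 21]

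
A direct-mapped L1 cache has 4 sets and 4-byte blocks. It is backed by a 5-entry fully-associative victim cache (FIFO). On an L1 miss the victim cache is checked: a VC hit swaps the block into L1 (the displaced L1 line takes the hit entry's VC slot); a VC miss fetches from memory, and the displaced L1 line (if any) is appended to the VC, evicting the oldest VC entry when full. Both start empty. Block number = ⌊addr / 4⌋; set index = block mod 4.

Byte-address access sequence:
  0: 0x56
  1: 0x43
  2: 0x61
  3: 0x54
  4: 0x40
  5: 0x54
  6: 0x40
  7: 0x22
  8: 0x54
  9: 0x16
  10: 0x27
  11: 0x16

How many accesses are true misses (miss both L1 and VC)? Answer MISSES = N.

MISSES = 6

#0 0x56→b21/s1 MISS; vc=[]
#1 0x43→b16/s0 MISS; vc=[]
#2 0x61→b24/s0 MISS; vc=[16]
#3 0x54→b21/s1 L1-HIT; vc=[16]
#4 0x40→b16/s0 VC-HIT; vc=[24]
#5 0x54→b21/s1 L1-HIT; vc=[24]
#6 0x40→b16/s0 L1-HIT; vc=[24]
#7 0x22→b8/s0 MISS; vc=[24,16]
#8 0x54→b21/s1 L1-HIT; vc=[24,16]
#9 0x16→b5/s1 MISS; vc=[24,16,21]
#10 0x27→b9/s1 MISS; vc=[24,16,21,5]
#11 0x16→b5/s1 VC-HIT; vc=[24,16,21,9]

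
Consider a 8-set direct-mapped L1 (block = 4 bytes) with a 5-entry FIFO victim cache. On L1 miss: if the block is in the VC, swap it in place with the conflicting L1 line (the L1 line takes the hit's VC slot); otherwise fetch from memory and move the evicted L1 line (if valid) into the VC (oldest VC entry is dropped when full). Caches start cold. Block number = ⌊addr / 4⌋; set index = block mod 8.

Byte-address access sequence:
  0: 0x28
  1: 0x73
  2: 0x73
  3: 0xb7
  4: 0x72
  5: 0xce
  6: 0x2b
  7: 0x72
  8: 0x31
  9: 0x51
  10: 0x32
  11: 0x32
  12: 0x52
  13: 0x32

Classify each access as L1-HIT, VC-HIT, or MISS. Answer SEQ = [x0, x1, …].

SEQ = [MISS, MISS, L1-HIT, MISS, L1-HIT, MISS, L1-HIT, L1-HIT, MISS, MISS, VC-HIT, L1-HIT, VC-HIT, VC-HIT]

0: 0x28 (blk 10, set 2) → MISS  vc=[]
1: 0x73 (blk 28, set 4) → MISS  vc=[]
2: 0x73 (blk 28, set 4) → L1-HIT  vc=[]
3: 0xb7 (blk 45, set 5) → MISS  vc=[]
4: 0x72 (blk 28, set 4) → L1-HIT  vc=[]
5: 0xce (blk 51, set 3) → MISS  vc=[]
6: 0x2b (blk 10, set 2) → L1-HIT  vc=[]
7: 0x72 (blk 28, set 4) → L1-HIT  vc=[]
8: 0x31 (blk 12, set 4) → MISS  vc=[28]
9: 0x51 (blk 20, set 4) → MISS  vc=[28, 12]
10: 0x32 (blk 12, set 4) → VC-HIT  vc=[28, 20]
11: 0x32 (blk 12, set 4) → L1-HIT  vc=[28, 20]
12: 0x52 (blk 20, set 4) → VC-HIT  vc=[28, 12]
13: 0x32 (blk 12, set 4) → VC-HIT  vc=[28, 20]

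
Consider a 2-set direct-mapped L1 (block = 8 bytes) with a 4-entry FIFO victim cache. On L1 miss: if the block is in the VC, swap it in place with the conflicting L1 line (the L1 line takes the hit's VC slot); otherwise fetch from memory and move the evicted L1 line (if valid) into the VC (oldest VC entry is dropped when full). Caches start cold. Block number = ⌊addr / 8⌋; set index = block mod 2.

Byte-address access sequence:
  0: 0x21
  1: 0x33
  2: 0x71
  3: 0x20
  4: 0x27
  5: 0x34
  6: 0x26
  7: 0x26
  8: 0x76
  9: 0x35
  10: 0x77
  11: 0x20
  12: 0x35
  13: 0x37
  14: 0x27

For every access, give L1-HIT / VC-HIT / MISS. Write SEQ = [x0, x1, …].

SEQ = [MISS, MISS, MISS, VC-HIT, L1-HIT, VC-HIT, VC-HIT, L1-HIT, VC-HIT, VC-HIT, VC-HIT, VC-HIT, VC-HIT, L1-HIT, VC-HIT]

  [0] addr=0x21 blk=4 s=0: MISS | VC []
  [1] addr=0x33 blk=6 s=0: MISS | VC [4]
  [2] addr=0x71 blk=14 s=0: MISS | VC [4, 6]
  [3] addr=0x20 blk=4 s=0: VC-HIT | VC [14, 6]
  [4] addr=0x27 blk=4 s=0: L1-HIT | VC [14, 6]
  [5] addr=0x34 blk=6 s=0: VC-HIT | VC [14, 4]
  [6] addr=0x26 blk=4 s=0: VC-HIT | VC [14, 6]
  [7] addr=0x26 blk=4 s=0: L1-HIT | VC [14, 6]
  [8] addr=0x76 blk=14 s=0: VC-HIT | VC [4, 6]
  [9] addr=0x35 blk=6 s=0: VC-HIT | VC [4, 14]
  [10] addr=0x77 blk=14 s=0: VC-HIT | VC [4, 6]
  [11] addr=0x20 blk=4 s=0: VC-HIT | VC [14, 6]
  [12] addr=0x35 blk=6 s=0: VC-HIT | VC [14, 4]
  [13] addr=0x37 blk=6 s=0: L1-HIT | VC [14, 4]
  [14] addr=0x27 blk=4 s=0: VC-HIT | VC [14, 6]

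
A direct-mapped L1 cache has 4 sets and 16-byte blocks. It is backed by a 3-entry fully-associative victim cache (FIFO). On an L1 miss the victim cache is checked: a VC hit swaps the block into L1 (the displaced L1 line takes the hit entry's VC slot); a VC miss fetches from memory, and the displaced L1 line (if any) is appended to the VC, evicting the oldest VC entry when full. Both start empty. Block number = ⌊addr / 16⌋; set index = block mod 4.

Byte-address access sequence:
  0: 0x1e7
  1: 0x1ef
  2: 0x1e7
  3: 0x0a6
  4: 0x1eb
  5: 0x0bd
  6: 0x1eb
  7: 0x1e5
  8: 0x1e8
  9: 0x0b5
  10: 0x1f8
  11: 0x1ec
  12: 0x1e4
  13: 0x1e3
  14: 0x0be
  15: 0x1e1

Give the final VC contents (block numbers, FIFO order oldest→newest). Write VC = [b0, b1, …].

0: 0x1e7 (blk 30, set 2) → MISS  vc=[]
1: 0x1ef (blk 30, set 2) → L1-HIT  vc=[]
2: 0x1e7 (blk 30, set 2) → L1-HIT  vc=[]
3: 0xa6 (blk 10, set 2) → MISS  vc=[30]
4: 0x1eb (blk 30, set 2) → VC-HIT  vc=[10]
5: 0xbd (blk 11, set 3) → MISS  vc=[10]
6: 0x1eb (blk 30, set 2) → L1-HIT  vc=[10]
7: 0x1e5 (blk 30, set 2) → L1-HIT  vc=[10]
8: 0x1e8 (blk 30, set 2) → L1-HIT  vc=[10]
9: 0xb5 (blk 11, set 3) → L1-HIT  vc=[10]
10: 0x1f8 (blk 31, set 3) → MISS  vc=[10, 11]
11: 0x1ec (blk 30, set 2) → L1-HIT  vc=[10, 11]
12: 0x1e4 (blk 30, set 2) → L1-HIT  vc=[10, 11]
13: 0x1e3 (blk 30, set 2) → L1-HIT  vc=[10, 11]
14: 0xbe (blk 11, set 3) → VC-HIT  vc=[10, 31]
15: 0x1e1 (blk 30, set 2) → L1-HIT  vc=[10, 31]

VC = [10, 31]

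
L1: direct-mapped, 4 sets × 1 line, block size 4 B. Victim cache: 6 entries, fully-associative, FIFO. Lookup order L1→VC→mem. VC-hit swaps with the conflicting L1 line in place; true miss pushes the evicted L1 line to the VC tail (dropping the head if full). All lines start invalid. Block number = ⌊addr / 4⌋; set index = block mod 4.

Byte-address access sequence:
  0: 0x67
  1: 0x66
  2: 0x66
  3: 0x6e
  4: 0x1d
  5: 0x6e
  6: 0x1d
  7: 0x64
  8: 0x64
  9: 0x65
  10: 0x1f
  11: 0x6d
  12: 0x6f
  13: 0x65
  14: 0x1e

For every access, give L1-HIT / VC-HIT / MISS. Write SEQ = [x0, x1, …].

SEQ = [MISS, L1-HIT, L1-HIT, MISS, MISS, VC-HIT, VC-HIT, L1-HIT, L1-HIT, L1-HIT, L1-HIT, VC-HIT, L1-HIT, L1-HIT, VC-HIT]

#0 0x67→b25/s1 MISS; vc=[]
#1 0x66→b25/s1 L1-HIT; vc=[]
#2 0x66→b25/s1 L1-HIT; vc=[]
#3 0x6e→b27/s3 MISS; vc=[]
#4 0x1d→b7/s3 MISS; vc=[27]
#5 0x6e→b27/s3 VC-HIT; vc=[7]
#6 0x1d→b7/s3 VC-HIT; vc=[27]
#7 0x64→b25/s1 L1-HIT; vc=[27]
#8 0x64→b25/s1 L1-HIT; vc=[27]
#9 0x65→b25/s1 L1-HIT; vc=[27]
#10 0x1f→b7/s3 L1-HIT; vc=[27]
#11 0x6d→b27/s3 VC-HIT; vc=[7]
#12 0x6f→b27/s3 L1-HIT; vc=[7]
#13 0x65→b25/s1 L1-HIT; vc=[7]
#14 0x1e→b7/s3 VC-HIT; vc=[27]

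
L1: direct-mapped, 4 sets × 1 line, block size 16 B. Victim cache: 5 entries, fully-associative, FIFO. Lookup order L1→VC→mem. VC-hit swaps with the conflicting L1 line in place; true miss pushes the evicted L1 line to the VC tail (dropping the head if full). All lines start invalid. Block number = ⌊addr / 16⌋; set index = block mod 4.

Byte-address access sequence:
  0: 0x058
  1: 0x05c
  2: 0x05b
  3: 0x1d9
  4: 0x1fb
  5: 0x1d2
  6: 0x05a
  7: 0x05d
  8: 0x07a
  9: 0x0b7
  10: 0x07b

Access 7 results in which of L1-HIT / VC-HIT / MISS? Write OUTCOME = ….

OUTCOME = L1-HIT

0: 0x58 (blk 5, set 1) → MISS  vc=[]
1: 0x5c (blk 5, set 1) → L1-HIT  vc=[]
2: 0x5b (blk 5, set 1) → L1-HIT  vc=[]
3: 0x1d9 (blk 29, set 1) → MISS  vc=[5]
4: 0x1fb (blk 31, set 3) → MISS  vc=[5]
5: 0x1d2 (blk 29, set 1) → L1-HIT  vc=[5]
6: 0x5a (blk 5, set 1) → VC-HIT  vc=[29]
7: 0x5d (blk 5, set 1) → L1-HIT  vc=[29]
8: 0x7a (blk 7, set 3) → MISS  vc=[29, 31]
9: 0xb7 (blk 11, set 3) → MISS  vc=[29, 31, 7]
10: 0x7b (blk 7, set 3) → VC-HIT  vc=[29, 31, 11]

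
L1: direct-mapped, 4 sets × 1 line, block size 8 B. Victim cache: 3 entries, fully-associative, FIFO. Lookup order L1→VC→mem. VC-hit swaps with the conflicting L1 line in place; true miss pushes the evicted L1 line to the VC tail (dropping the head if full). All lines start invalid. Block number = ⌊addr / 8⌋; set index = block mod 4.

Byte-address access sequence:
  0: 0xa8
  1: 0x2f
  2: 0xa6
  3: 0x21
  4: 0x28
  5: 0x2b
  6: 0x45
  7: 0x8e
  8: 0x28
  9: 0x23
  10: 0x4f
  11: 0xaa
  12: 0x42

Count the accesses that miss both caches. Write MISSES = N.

MISSES = 9

0: 0xa8 (blk 21, set 1) → MISS  vc=[]
1: 0x2f (blk 5, set 1) → MISS  vc=[21]
2: 0xa6 (blk 20, set 0) → MISS  vc=[21]
3: 0x21 (blk 4, set 0) → MISS  vc=[21, 20]
4: 0x28 (blk 5, set 1) → L1-HIT  vc=[21, 20]
5: 0x2b (blk 5, set 1) → L1-HIT  vc=[21, 20]
6: 0x45 (blk 8, set 0) → MISS  vc=[21, 20, 4]
7: 0x8e (blk 17, set 1) → MISS  vc=[20, 4, 5]
8: 0x28 (blk 5, set 1) → VC-HIT  vc=[20, 4, 17]
9: 0x23 (blk 4, set 0) → VC-HIT  vc=[20, 8, 17]
10: 0x4f (blk 9, set 1) → MISS  vc=[8, 17, 5]
11: 0xaa (blk 21, set 1) → MISS  vc=[17, 5, 9]
12: 0x42 (blk 8, set 0) → MISS  vc=[5, 9, 4]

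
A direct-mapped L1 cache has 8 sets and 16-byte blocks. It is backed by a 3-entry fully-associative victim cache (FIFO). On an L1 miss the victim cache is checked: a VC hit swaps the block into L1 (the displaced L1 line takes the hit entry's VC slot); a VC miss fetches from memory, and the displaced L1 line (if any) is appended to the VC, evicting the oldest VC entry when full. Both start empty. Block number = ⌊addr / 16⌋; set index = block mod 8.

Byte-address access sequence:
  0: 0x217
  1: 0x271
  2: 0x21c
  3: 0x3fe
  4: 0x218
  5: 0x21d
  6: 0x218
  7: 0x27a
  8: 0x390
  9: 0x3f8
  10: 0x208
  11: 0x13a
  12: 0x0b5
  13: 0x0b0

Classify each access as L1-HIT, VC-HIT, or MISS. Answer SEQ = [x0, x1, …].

0: 0x217 (blk 33, set 1) → MISS  vc=[]
1: 0x271 (blk 39, set 7) → MISS  vc=[]
2: 0x21c (blk 33, set 1) → L1-HIT  vc=[]
3: 0x3fe (blk 63, set 7) → MISS  vc=[39]
4: 0x218 (blk 33, set 1) → L1-HIT  vc=[39]
5: 0x21d (blk 33, set 1) → L1-HIT  vc=[39]
6: 0x218 (blk 33, set 1) → L1-HIT  vc=[39]
7: 0x27a (blk 39, set 7) → VC-HIT  vc=[63]
8: 0x390 (blk 57, set 1) → MISS  vc=[63, 33]
9: 0x3f8 (blk 63, set 7) → VC-HIT  vc=[39, 33]
10: 0x208 (blk 32, set 0) → MISS  vc=[39, 33]
11: 0x13a (blk 19, set 3) → MISS  vc=[39, 33]
12: 0xb5 (blk 11, set 3) → MISS  vc=[39, 33, 19]
13: 0xb0 (blk 11, set 3) → L1-HIT  vc=[39, 33, 19]

SEQ = [MISS, MISS, L1-HIT, MISS, L1-HIT, L1-HIT, L1-HIT, VC-HIT, MISS, VC-HIT, MISS, MISS, MISS, L1-HIT]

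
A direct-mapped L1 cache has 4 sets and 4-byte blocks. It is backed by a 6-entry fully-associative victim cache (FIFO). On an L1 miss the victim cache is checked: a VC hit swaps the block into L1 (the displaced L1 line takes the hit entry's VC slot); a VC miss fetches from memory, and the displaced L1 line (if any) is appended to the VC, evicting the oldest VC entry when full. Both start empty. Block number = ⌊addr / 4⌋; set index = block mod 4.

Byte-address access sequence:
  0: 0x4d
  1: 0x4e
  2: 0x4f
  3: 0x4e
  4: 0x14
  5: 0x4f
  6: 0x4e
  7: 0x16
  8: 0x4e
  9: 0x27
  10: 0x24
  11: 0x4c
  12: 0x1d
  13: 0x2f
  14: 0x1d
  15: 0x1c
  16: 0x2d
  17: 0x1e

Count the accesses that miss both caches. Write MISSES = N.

  [0] addr=0x4d blk=19 s=3: MISS | VC []
  [1] addr=0x4e blk=19 s=3: L1-HIT | VC []
  [2] addr=0x4f blk=19 s=3: L1-HIT | VC []
  [3] addr=0x4e blk=19 s=3: L1-HIT | VC []
  [4] addr=0x14 blk=5 s=1: MISS | VC []
  [5] addr=0x4f blk=19 s=3: L1-HIT | VC []
  [6] addr=0x4e blk=19 s=3: L1-HIT | VC []
  [7] addr=0x16 blk=5 s=1: L1-HIT | VC []
  [8] addr=0x4e blk=19 s=3: L1-HIT | VC []
  [9] addr=0x27 blk=9 s=1: MISS | VC [5]
  [10] addr=0x24 blk=9 s=1: L1-HIT | VC [5]
  [11] addr=0x4c blk=19 s=3: L1-HIT | VC [5]
  [12] addr=0x1d blk=7 s=3: MISS | VC [5, 19]
  [13] addr=0x2f blk=11 s=3: MISS | VC [5, 19, 7]
  [14] addr=0x1d blk=7 s=3: VC-HIT | VC [5, 19, 11]
  [15] addr=0x1c blk=7 s=3: L1-HIT | VC [5, 19, 11]
  [16] addr=0x2d blk=11 s=3: VC-HIT | VC [5, 19, 7]
  [17] addr=0x1e blk=7 s=3: VC-HIT | VC [5, 19, 11]

MISSES = 5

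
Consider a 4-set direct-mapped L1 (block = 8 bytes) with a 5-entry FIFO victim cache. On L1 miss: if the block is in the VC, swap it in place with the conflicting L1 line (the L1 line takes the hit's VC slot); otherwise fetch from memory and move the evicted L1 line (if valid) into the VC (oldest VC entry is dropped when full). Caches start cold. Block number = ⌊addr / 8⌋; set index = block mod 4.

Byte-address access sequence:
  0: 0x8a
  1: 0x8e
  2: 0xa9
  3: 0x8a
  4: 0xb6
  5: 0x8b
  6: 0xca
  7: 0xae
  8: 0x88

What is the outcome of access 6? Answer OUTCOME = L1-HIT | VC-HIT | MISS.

  [0] addr=0x8a blk=17 s=1: MISS | VC []
  [1] addr=0x8e blk=17 s=1: L1-HIT | VC []
  [2] addr=0xa9 blk=21 s=1: MISS | VC [17]
  [3] addr=0x8a blk=17 s=1: VC-HIT | VC [21]
  [4] addr=0xb6 blk=22 s=2: MISS | VC [21]
  [5] addr=0x8b blk=17 s=1: L1-HIT | VC [21]
  [6] addr=0xca blk=25 s=1: MISS | VC [21, 17]
  [7] addr=0xae blk=21 s=1: VC-HIT | VC [25, 17]
  [8] addr=0x88 blk=17 s=1: VC-HIT | VC [25, 21]

OUTCOME = MISS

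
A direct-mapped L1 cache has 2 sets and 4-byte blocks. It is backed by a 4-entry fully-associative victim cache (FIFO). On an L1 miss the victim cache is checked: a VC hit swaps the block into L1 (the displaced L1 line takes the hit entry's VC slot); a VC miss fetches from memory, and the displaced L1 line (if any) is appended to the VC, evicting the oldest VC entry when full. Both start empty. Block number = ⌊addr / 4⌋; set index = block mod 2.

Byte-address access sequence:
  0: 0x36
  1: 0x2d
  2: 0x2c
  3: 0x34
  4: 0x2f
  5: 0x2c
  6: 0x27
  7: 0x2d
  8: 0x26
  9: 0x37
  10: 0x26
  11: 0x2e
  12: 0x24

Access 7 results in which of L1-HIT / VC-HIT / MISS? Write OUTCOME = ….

OUTCOME = VC-HIT

#0 0x36→b13/s1 MISS; vc=[]
#1 0x2d→b11/s1 MISS; vc=[13]
#2 0x2c→b11/s1 L1-HIT; vc=[13]
#3 0x34→b13/s1 VC-HIT; vc=[11]
#4 0x2f→b11/s1 VC-HIT; vc=[13]
#5 0x2c→b11/s1 L1-HIT; vc=[13]
#6 0x27→b9/s1 MISS; vc=[13,11]
#7 0x2d→b11/s1 VC-HIT; vc=[13,9]
#8 0x26→b9/s1 VC-HIT; vc=[13,11]
#9 0x37→b13/s1 VC-HIT; vc=[9,11]
#10 0x26→b9/s1 VC-HIT; vc=[13,11]
#11 0x2e→b11/s1 VC-HIT; vc=[13,9]
#12 0x24→b9/s1 VC-HIT; vc=[13,11]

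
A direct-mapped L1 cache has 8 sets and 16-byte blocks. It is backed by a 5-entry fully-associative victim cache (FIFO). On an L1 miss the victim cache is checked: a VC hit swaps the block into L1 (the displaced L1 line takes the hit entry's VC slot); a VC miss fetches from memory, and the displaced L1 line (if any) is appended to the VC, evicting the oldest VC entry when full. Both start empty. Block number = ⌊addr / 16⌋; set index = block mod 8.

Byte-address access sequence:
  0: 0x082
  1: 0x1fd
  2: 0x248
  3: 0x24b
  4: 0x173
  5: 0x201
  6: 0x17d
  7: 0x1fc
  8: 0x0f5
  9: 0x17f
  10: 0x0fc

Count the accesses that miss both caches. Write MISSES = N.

MISSES = 6

0: 0x82 (blk 8, set 0) → MISS  vc=[]
1: 0x1fd (blk 31, set 7) → MISS  vc=[]
2: 0x248 (blk 36, set 4) → MISS  vc=[]
3: 0x24b (blk 36, set 4) → L1-HIT  vc=[]
4: 0x173 (blk 23, set 7) → MISS  vc=[31]
5: 0x201 (blk 32, set 0) → MISS  vc=[31, 8]
6: 0x17d (blk 23, set 7) → L1-HIT  vc=[31, 8]
7: 0x1fc (blk 31, set 7) → VC-HIT  vc=[23, 8]
8: 0xf5 (blk 15, set 7) → MISS  vc=[23, 8, 31]
9: 0x17f (blk 23, set 7) → VC-HIT  vc=[15, 8, 31]
10: 0xfc (blk 15, set 7) → VC-HIT  vc=[23, 8, 31]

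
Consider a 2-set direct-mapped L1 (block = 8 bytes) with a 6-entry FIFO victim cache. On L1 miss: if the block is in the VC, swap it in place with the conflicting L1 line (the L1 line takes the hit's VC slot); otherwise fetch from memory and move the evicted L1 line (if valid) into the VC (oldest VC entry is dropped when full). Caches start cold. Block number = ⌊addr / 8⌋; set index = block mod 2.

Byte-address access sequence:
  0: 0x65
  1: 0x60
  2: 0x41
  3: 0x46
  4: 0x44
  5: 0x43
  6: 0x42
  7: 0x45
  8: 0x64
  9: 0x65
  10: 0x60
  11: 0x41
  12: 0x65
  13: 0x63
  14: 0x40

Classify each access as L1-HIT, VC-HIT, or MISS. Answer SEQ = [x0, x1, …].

SEQ = [MISS, L1-HIT, MISS, L1-HIT, L1-HIT, L1-HIT, L1-HIT, L1-HIT, VC-HIT, L1-HIT, L1-HIT, VC-HIT, VC-HIT, L1-HIT, VC-HIT]

  [0] addr=0x65 blk=12 s=0: MISS | VC []
  [1] addr=0x60 blk=12 s=0: L1-HIT | VC []
  [2] addr=0x41 blk=8 s=0: MISS | VC [12]
  [3] addr=0x46 blk=8 s=0: L1-HIT | VC [12]
  [4] addr=0x44 blk=8 s=0: L1-HIT | VC [12]
  [5] addr=0x43 blk=8 s=0: L1-HIT | VC [12]
  [6] addr=0x42 blk=8 s=0: L1-HIT | VC [12]
  [7] addr=0x45 blk=8 s=0: L1-HIT | VC [12]
  [8] addr=0x64 blk=12 s=0: VC-HIT | VC [8]
  [9] addr=0x65 blk=12 s=0: L1-HIT | VC [8]
  [10] addr=0x60 blk=12 s=0: L1-HIT | VC [8]
  [11] addr=0x41 blk=8 s=0: VC-HIT | VC [12]
  [12] addr=0x65 blk=12 s=0: VC-HIT | VC [8]
  [13] addr=0x63 blk=12 s=0: L1-HIT | VC [8]
  [14] addr=0x40 blk=8 s=0: VC-HIT | VC [12]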